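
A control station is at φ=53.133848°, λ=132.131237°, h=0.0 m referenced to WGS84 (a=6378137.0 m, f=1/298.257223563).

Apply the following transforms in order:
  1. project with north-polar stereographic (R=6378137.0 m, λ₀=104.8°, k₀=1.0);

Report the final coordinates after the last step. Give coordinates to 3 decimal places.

start: φ=53.133848°, λ=132.131237°, h=0.000 m
→ stereo (R=6378137.0, λ₀=104.8°): E=1952066.7794, N=-3777006.2653

E=1952066.779 m, N=-3777006.265 m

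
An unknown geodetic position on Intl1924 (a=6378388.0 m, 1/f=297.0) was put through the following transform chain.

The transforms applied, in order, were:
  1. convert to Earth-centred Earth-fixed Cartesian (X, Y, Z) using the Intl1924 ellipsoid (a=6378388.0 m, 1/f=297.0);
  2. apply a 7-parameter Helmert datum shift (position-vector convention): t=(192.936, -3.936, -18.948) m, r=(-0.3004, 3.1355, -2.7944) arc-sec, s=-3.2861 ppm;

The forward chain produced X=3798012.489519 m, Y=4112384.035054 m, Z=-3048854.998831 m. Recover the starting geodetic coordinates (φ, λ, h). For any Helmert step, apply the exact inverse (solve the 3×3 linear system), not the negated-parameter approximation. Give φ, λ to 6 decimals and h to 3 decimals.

start: X=3798012.4895, Y=4112384.0351, Z=-3048854.9988 m
→ Helmert⁻¹: X=3797822.6651, Y=4112457.3765, Z=-3048782.3484
→ geod (Bowring, a=6378388.000): φ=-28.73691300°, λ=47.27776300°, h=776.4760 m

φ=-28.736913°, λ=47.277763°, h=776.476 m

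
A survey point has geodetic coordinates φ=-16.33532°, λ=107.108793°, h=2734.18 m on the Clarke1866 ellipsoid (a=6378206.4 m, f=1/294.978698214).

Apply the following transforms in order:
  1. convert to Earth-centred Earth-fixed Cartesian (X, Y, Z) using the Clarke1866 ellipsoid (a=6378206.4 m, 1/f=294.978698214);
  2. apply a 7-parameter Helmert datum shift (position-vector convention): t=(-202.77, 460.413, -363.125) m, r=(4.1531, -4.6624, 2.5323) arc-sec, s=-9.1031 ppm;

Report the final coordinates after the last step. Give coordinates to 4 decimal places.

X=-1802111.7655 m, Y=5854371.5636 m, Z=-1783297.1909 m

start: φ=-16.335320°, λ=107.108793°, h=2734.180 m
→ ECEF (a=6378206.400, f=1/294.978698214): X=-1801893.8335, Y=5853950.6606, Z=-1783027.4345
→ Helmert 7p (PV): X=-1802111.7655, Y=5854371.5636, Z=-1783297.1909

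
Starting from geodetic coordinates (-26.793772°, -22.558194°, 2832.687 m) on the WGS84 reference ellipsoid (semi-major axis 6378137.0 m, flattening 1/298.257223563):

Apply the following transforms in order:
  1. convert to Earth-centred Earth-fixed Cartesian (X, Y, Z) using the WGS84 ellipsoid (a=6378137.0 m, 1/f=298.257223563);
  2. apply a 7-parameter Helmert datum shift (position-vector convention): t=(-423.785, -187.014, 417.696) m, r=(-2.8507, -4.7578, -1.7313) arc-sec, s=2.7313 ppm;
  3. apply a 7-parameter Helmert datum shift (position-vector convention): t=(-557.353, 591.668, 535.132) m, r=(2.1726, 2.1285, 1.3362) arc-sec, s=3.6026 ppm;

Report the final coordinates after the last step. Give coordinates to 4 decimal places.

X=5262750.6474 m, Y=-2186176.6897 m, Z=-2858104.9601 m

start: φ=-26.793772°, λ=-22.558194°, h=2832.687 m
→ ECEF (a=6378137.000, f=1/298.257223563): X=5263666.1821, Y=-2186548.0031, Z=-2859113.9671
→ Helmert 7p (PV): X=5263304.3706, Y=-2186824.6851, Z=-2858552.4463
→ Helmert 7p (PV): X=5262750.6474, Y=-2186176.6897, Z=-2858104.9601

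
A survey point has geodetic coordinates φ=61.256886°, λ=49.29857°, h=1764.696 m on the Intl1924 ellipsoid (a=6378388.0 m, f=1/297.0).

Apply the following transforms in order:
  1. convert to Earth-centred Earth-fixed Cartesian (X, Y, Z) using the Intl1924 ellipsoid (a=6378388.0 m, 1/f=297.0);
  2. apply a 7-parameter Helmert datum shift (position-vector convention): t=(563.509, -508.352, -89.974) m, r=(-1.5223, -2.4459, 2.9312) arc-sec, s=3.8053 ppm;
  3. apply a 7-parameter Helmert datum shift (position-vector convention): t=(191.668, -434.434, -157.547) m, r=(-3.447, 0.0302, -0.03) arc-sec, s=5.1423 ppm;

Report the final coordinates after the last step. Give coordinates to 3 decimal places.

X=2006631.181 m, Y=2331261.887 m, Z=5570602.491 m

start: φ=61.256886°, λ=49.298570°, h=1764.696 m
→ ECEF (a=6378388.000, f=1/297.0): X=2005956.0977, Y=2332021.3829, Z=5570832.8497
→ Helmert 7p (PV): X=2006428.0403, Y=2331591.5261, Z=5570770.6501
→ Helmert 7p (PV): X=2006631.1807, Y=2331261.8866, Z=5570602.4912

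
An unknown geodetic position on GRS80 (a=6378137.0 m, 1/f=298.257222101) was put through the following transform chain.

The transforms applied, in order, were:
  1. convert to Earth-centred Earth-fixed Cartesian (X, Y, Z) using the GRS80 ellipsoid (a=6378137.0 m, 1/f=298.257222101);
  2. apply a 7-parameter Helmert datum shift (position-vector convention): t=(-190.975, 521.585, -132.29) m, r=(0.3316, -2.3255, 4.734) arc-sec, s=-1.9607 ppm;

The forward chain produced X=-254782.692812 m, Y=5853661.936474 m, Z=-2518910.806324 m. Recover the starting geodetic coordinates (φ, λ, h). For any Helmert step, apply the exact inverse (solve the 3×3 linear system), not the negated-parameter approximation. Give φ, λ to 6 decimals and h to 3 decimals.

start: X=-254782.6928, Y=5853661.9365, Z=-2518910.8063 m
→ Helmert⁻¹: X=-254486.2785, Y=5853153.6192, Z=-2518789.9955
→ geod (Bowring, a=6378137.000): φ=-23.40395600°, λ=92.48956600°, h=2397.0560 m

φ=-23.403956°, λ=92.489566°, h=2397.056 m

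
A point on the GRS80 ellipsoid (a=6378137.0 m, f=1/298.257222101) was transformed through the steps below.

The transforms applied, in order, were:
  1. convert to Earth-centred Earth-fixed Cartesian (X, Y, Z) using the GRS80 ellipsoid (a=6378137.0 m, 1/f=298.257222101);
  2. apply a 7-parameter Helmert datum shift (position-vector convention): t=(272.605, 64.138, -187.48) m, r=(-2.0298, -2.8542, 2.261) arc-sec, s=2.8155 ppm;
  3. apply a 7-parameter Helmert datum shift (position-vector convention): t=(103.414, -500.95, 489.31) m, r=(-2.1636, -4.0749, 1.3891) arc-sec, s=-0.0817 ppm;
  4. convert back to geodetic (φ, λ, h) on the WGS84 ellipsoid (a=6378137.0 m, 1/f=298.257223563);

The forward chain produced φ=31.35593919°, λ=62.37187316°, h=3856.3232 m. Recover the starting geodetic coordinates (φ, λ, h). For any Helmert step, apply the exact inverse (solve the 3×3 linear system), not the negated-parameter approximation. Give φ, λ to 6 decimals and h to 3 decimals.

φ=31.352759°, λ=62.375127°, h=3863.486 m

start: φ=31.355939°, λ=62.371873°, h=3856.323 m
→ ECEF (a=6378137.000, f=1/298.257223563): X=2529584.9869, Y=4832869.8704, Z=3301663.9604
→ Helmert⁻¹: X=2529579.5467, Y=4833319.5522, Z=3301175.6453
→ Helmert⁻¹: X=2529398.4829, Y=4833181.5920, Z=3301366.3918
→ geod (Bowring, a=6378137.000): φ=31.35275900°, λ=62.37512700°, h=3863.4860 m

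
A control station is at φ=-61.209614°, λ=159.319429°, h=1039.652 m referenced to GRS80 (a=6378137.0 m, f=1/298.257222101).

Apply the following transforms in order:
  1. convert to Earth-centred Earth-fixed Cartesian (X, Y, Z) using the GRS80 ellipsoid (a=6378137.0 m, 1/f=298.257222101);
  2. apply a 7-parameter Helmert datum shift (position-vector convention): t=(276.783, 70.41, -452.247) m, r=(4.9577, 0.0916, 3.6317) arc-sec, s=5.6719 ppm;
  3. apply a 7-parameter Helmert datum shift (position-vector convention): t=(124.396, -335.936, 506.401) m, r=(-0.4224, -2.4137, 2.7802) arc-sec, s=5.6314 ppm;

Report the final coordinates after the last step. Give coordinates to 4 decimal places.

X=-2881308.7477 m, Y=1087569.0815 m, Z=-5567557.5772 m

start: φ=-61.209614°, λ=159.319429°, h=1039.652 m
→ ECEF (a=6378137.000, f=1/298.257222101): X=-2881706.2224, Y=1087789.4708, Z=-5567540.2757
→ Helmert 7p (PV): X=-2881467.4095, Y=1087949.1322, Z=-5567996.6756
→ Helmert 7p (PV): X=-2881308.7477, Y=1087569.0815, Z=-5567557.5772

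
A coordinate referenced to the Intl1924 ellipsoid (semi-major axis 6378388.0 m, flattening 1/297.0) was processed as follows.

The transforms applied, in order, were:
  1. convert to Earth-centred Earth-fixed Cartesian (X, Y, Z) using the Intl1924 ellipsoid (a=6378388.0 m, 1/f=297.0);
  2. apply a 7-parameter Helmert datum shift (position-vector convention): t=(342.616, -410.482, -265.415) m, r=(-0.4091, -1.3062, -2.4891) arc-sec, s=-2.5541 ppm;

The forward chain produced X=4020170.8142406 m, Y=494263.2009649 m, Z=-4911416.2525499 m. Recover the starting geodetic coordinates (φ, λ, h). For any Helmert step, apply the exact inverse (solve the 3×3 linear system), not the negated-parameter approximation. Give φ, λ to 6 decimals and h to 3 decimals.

φ=-50.678043°, λ=7.016339°, h=214.629 m

start: X=4020170.8142, Y=494263.2010, Z=-4911416.2525 m
→ Helmert⁻¹: X=4019801.3944, Y=494733.1961, Z=-4911187.8559
→ geod (Bowring, a=6378388.000): φ=-50.67804300°, λ=7.01633900°, h=214.6290 m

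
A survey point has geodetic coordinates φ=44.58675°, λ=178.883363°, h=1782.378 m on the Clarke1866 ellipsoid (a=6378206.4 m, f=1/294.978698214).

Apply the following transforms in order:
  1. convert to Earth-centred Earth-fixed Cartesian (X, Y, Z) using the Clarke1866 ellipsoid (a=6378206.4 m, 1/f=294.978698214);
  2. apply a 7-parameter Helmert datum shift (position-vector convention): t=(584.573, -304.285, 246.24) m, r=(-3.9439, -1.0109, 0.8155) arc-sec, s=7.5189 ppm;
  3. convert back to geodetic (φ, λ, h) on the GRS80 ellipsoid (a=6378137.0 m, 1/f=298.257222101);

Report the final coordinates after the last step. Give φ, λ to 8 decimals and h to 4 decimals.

φ=44.58961270°, λ=178.88620931°, h=1534.9135 m

start: φ=44.586750°, λ=178.883363°, h=1782.378 m
→ ECEF (a=6378206.400, f=1/294.978698214): X=-4550484.4640, Y=88695.5860, Z=4455807.0930
→ Helmert 7p (PV): X=-4549956.2943, Y=88459.1749, Z=4456062.8379
→ geod (Bowring, a=6378137.000): φ=44.58961270°, λ=178.88620931°, h=1534.9135 m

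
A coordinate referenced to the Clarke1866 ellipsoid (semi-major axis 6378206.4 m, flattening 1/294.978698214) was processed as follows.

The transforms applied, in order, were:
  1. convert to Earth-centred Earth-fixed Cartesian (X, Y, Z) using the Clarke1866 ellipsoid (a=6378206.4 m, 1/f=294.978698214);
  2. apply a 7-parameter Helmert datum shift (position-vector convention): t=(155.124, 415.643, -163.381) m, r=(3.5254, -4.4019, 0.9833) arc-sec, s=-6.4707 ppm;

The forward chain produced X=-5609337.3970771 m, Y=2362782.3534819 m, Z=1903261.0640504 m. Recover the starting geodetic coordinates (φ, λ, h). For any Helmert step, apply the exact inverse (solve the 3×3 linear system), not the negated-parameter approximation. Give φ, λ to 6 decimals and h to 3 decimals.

φ=17.477489°, λ=157.161520°, h=1089.958 m

start: X=-5609337.3971, Y=2362782.3535, Z=1903261.0641 m
→ Helmert⁻¹: X=-5609476.9335, Y=2362441.2723, Z=1903516.0956
→ geod (Bowring, a=6378206.400): φ=17.47748900°, λ=157.16152000°, h=1089.9580 m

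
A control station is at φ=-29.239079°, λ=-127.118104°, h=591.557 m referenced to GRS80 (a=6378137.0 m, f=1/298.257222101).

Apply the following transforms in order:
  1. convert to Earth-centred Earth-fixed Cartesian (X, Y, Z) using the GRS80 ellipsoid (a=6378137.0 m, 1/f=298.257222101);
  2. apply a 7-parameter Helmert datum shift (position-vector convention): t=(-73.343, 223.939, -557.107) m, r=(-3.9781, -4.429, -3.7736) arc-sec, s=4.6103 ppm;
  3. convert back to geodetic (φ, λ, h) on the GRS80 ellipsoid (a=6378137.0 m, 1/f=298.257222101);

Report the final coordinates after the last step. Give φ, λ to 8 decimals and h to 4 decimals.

φ=-29.24391613°, λ=-127.12022753°, h=775.8493 m

start: φ=-29.239079°, λ=-127.118104°, h=591.557 m
→ ECEF (a=6378137.000, f=1/298.257222101): X=-3361549.1091, Y=-4441846.7217, Z=-3097339.8054
→ Helmert 7p (PV): X=-3361652.7059, Y=-4441641.4981, Z=-3097897.7055
→ geod (Bowring, a=6378137.000): φ=-29.24391613°, λ=-127.12022753°, h=775.8493 m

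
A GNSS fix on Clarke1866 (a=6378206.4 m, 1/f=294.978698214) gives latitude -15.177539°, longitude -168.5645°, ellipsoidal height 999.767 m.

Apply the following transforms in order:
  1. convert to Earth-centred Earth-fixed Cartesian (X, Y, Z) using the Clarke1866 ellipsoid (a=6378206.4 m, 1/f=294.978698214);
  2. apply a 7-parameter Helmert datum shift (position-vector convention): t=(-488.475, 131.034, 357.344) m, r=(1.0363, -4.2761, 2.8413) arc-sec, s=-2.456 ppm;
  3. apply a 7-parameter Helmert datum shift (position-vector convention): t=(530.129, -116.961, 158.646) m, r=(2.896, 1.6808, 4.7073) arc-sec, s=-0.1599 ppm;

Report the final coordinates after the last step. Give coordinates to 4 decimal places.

X=-6035752.0095 m, Y=-1221110.2077 m, Z=-1658806.3210 m

start: φ=-15.177539°, λ=-168.564500°, h=999.767 m
→ ECEF (a=6378206.400, f=1/294.978698214): X=-6035875.0125, Y=-1220938.2011, Z=-1659227.4339
→ Helmert 7p (PV): X=-6036297.4475, Y=-1220878.9764, Z=-1658997.2791
→ Helmert 7p (PV): X=-6035752.0095, Y=-1221110.2077, Z=-1658806.3210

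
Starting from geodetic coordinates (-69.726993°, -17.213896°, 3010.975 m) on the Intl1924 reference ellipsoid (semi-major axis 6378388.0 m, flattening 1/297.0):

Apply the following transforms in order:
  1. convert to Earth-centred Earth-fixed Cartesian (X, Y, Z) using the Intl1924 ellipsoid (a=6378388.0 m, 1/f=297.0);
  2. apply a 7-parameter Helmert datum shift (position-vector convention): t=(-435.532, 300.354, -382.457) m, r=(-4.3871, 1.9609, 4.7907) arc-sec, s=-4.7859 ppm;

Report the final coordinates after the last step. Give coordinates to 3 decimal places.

X=2117856.407 m, Y=-656074.040 m, Z=-5963879.022 m

start: φ=-69.726993°, λ=-17.213896°, h=3010.975 m
→ ECEF (a=6378388.000, f=1/297.0): X=2118343.5277, Y=-656299.8965, Z=-5963518.9259
→ Helmert 7p (PV): X=2117856.4074, Y=-656074.0402, Z=-5963879.0215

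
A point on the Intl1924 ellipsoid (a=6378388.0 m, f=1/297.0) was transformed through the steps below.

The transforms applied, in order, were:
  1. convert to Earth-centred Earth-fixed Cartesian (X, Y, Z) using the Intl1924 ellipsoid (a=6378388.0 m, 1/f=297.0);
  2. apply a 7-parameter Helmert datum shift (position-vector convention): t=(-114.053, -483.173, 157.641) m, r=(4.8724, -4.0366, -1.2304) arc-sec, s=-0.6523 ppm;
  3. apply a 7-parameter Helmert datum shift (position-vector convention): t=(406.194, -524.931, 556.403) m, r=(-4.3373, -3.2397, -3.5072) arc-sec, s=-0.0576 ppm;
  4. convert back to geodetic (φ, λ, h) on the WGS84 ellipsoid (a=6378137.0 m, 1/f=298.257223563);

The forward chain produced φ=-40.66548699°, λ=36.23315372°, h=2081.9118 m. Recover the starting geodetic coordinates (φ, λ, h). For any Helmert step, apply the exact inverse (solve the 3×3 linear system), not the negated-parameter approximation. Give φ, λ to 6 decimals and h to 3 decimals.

start: φ=-40.665487°, λ=36.233154°, h=2081.912 m
→ ECEF (a=6378137.000, f=1/298.257223563): X=3909243.4912, Y=2864608.9409, Z=-4135673.0045
→ Helmert⁻¹: X=3908723.8370, Y=2865287.4744, Z=-4136230.7874
→ Helmert⁻¹: X=3908742.3935, Y=2865698.1195, Z=-4136535.3143
→ geod (Bowring, a=6378388.000): φ=-40.67078100°, λ=36.24704100°, h=2613.4220 m

φ=-40.670781°, λ=36.247041°, h=2613.422 m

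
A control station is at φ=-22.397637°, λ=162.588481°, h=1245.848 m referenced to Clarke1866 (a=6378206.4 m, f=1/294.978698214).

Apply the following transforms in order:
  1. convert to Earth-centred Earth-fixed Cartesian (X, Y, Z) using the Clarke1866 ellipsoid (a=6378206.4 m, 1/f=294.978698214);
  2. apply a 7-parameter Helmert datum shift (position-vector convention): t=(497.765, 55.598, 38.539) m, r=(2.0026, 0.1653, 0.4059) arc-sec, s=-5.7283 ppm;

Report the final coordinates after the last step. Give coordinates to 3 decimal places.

start: φ=-22.397637°, λ=162.588481°, h=1245.848 m
→ ECEF (a=6378206.400, f=1/294.978698214): X=-5630710.0520, Y=1765800.8445, Z=-2415514.0669
→ Helmert 7p (PV): X=-5630185.4432, Y=1765858.6988, Z=-2415440.0348

X=-5630185.443 m, Y=1765858.699 m, Z=-2415440.035 m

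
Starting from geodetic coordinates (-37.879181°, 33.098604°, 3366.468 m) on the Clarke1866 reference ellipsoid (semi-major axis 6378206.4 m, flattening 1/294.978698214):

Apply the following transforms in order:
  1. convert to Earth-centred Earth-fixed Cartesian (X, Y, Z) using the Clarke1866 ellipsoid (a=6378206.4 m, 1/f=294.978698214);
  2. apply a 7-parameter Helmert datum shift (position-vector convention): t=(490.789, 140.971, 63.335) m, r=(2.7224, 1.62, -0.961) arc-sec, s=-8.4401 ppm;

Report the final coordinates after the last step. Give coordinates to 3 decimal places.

X=4225502.944 m, Y=2754288.390 m, Z=-3896641.182 m

start: φ=-37.879181°, λ=33.098604°, h=3366.468 m
→ ECEF (a=6378206.400, f=1/294.978698214): X=4225065.5878, Y=2754138.9184, Z=-3896740.5734
→ Helmert 7p (PV): X=4225502.9437, Y=2754288.3905, Z=-3896641.1824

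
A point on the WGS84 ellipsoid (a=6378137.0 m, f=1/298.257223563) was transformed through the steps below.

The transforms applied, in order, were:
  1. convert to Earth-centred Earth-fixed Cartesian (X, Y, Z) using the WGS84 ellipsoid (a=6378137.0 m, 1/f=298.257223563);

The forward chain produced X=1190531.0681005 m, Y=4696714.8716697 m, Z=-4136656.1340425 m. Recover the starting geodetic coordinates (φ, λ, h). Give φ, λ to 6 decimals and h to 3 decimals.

start: X=1190531.0681, Y=4696714.8717, Z=-4136656.1340 m
→ geod (Bowring, a=6378137.000): φ=-40.67926700°, λ=75.77616100°, h=1809.0530 m

φ=-40.679267°, λ=75.776161°, h=1809.053 m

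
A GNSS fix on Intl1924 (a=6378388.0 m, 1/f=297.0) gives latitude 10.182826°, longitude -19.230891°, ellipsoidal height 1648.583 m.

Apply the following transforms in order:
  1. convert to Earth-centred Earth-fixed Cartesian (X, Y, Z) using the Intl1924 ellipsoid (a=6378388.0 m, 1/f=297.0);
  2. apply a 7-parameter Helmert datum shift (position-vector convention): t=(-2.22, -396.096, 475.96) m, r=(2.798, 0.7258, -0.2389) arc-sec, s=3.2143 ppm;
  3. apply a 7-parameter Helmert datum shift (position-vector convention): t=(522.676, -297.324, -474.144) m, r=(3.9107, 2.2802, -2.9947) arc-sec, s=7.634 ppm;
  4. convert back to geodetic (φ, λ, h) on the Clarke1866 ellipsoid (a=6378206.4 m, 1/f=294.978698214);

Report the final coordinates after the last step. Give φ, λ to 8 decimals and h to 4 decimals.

φ=10.18073969°, λ=-19.23646273°, h=2612.5988 m

start: φ=10.182826°, λ=-19.230891°, h=1648.583 m
→ ECEF (a=6378388.000, f=1/297.0): X=5929759.9729, Y=-2068546.3004, Z=1120461.9048
→ Helmert 7p (PV): X=5929778.3598, Y=-2068971.1126, Z=1120892.5406
→ Helmert 7p (PV): X=5930328.6560, Y=-2069391.5764, Z=1120322.1737
→ geod (Bowring, a=6378206.400): φ=10.18073969°, λ=-19.23646273°, h=2612.5988 m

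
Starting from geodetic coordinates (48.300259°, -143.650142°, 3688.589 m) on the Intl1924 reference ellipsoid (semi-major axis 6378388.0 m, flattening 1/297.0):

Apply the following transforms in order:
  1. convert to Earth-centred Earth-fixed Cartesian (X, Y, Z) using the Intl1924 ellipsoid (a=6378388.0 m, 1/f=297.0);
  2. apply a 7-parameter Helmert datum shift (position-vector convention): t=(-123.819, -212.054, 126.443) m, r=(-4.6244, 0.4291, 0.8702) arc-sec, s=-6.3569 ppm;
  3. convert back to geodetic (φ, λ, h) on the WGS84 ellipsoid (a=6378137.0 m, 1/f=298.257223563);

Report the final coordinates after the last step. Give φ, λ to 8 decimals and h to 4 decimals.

start: φ=48.300259°, λ=-143.650142°, h=3688.589 m
→ ECEF (a=6378388.000, f=1/297.0): X=-3425825.7093, Y=-2521111.8063, Z=4741994.4113
→ Helmert 7p (PV): X=-3425907.2497, Y=-2521215.9733, Z=4742154.3590
→ geod (Bowring, a=6378137.000): φ=48.29954425°, λ=-143.64966291°, h=4092.9133 m

φ=48.29954425°, λ=-143.64966291°, h=4092.9133 m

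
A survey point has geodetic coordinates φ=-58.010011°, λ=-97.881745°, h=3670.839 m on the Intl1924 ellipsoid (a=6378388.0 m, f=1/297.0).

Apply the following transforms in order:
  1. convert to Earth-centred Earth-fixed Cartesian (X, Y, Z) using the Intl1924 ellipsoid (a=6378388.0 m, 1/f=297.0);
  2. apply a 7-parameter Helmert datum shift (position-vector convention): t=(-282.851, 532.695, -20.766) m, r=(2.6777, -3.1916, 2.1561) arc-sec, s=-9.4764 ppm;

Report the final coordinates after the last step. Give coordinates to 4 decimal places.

start: φ=-58.010011°, λ=-97.881745°, h=3670.839 m
→ ECEF (a=6378388.000, f=1/297.0): X=-464761.6201, Y=-3357213.0607, Z=-5389555.5200
→ Helmert 7p (PV): X=-464921.5805, Y=-3356583.4438, Z=-5389575.9862

X=-464921.5805 m, Y=-3356583.4438 m, Z=-5389575.9862 m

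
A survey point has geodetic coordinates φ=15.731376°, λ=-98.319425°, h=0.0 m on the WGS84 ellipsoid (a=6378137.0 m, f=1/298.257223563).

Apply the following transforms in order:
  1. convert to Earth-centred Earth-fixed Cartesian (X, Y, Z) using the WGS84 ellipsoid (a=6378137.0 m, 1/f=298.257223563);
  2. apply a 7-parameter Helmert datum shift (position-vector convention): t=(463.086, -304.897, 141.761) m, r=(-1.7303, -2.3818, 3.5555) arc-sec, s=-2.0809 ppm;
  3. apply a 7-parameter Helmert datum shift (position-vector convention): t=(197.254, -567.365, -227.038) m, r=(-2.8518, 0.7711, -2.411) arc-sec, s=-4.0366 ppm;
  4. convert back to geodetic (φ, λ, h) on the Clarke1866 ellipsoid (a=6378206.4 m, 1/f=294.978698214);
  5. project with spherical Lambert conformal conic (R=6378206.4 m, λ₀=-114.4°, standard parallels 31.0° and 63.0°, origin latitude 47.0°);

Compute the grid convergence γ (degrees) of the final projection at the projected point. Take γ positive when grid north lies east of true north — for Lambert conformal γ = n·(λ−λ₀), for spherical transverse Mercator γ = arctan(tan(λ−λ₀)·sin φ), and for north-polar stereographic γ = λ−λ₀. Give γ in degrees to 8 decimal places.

11.92782110

start: φ=15.731376°, λ=-98.319425°, h=0.000 m
→ ECEF (a=6378137.000, f=1/298.257223563): X=-888514.6482, Y=-6076124.5743, Z=1718135.1957
→ Helmert 7p (PV): X=-887964.8158, Y=-6076417.7304, Z=1718314.0924
→ Helmert 7p (PV): X=-887828.5798, Y=-6076926.4309, Z=1718167.4495
→ geod (Bowring, a=6378206.400): φ=15.73107462°, λ=-98.31200935°, h=624.9786 m
→ into lcc (λ₀=-114.4°): φ=15.73107462°, λ−λ₀=16.08799065°
convergence γ = 11.92782110°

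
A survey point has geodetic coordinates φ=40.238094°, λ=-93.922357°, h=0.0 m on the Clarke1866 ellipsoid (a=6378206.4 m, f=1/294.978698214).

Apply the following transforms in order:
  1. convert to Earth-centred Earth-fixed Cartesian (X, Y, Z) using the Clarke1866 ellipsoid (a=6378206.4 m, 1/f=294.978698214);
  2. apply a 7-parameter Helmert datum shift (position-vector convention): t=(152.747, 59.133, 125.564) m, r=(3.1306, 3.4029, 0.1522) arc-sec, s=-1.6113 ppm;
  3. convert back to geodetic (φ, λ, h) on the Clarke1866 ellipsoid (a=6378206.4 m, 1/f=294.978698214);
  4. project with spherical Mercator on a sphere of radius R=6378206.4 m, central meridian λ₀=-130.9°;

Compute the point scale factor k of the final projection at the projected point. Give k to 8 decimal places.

start: φ=40.238094°, λ=-93.922357°, h=0.000 m
→ ECEF (a=6378206.400, f=1/294.978698214): X=-333527.1360, Y=-4864380.1054, Z=4098004.1107
→ Helmert 7p (PV): X=-333302.6546, Y=-4864375.5782, Z=4098054.7446
→ geod (Bowring, a=6378206.400): φ=40.23855768°, λ=-93.91972892°, h=17.5422 m
→ into merc (λ₀=-130.9°): φ=40.23855768°, λ−λ₀=36.98027108°
scale k = 1.30999535

1.30999535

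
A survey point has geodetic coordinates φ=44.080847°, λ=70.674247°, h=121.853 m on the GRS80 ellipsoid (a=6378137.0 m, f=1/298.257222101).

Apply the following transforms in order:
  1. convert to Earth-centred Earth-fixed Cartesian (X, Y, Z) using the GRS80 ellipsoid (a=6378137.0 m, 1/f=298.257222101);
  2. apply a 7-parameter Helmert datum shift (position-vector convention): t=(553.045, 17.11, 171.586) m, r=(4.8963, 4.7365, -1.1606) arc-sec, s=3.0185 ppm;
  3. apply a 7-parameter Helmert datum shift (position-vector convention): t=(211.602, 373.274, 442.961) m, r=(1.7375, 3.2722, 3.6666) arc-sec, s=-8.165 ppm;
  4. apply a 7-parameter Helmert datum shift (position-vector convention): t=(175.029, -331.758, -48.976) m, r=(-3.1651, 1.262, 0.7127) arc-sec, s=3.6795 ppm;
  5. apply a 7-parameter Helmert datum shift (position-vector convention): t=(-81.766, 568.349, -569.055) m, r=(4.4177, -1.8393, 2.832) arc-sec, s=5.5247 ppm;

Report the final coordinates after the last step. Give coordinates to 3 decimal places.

X=1519678.813 m, Y=4331241.862 m, Z=4414759.203 m

start: φ=44.080847°, λ=70.674247°, h=121.853 m
→ ECEF (a=6378137.000, f=1/298.257222101): X=1518782.7211, Y=4330721.5252, Z=4414633.9185
→ Helmert 7p (PV): X=1519466.0929, Y=4330638.3671, Z=4414886.7565
→ Helmert 7p (PV): X=1519658.3444, Y=4330966.1024, Z=4415306.0447
→ Helmert 7p (PV): X=1519851.0148, Y=4330723.2834, Z=4415197.5587
→ Helmert 7p (PV): X=1519678.8134, Y=4331241.8624, Z=4414759.2035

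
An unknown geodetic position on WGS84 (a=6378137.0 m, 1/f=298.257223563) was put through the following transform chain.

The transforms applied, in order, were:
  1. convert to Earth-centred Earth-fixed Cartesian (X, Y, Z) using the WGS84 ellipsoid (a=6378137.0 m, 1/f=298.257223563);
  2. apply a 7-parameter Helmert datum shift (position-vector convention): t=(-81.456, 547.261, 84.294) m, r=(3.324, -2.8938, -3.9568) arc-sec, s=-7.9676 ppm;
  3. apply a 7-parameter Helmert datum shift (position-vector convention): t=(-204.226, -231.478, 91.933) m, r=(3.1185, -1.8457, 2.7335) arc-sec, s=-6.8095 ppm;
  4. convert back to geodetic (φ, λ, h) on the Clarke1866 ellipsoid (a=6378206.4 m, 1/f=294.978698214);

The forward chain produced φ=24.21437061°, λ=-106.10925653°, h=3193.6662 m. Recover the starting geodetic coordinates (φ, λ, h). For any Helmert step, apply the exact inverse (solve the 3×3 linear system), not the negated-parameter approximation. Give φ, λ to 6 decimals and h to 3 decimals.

start: φ=24.214371°, λ=-106.109257°, h=3193.666 m
→ ECEF (a=6378206.400, f=1/294.978698214): X=-1615779.6716, Y=-5594607.4939, Z=2601116.2148
→ Helmert⁻¹: X=-1615637.3099, Y=-5594353.3736, Z=2601141.0312
→ Helmert⁻¹: X=-1615424.9044, Y=-5594934.2830, Z=2601190.2888
→ geod (Bowring, a=6378137.000): φ=24.21258000°, λ=-106.10501100°, h=3450.1130 m

φ=24.212580°, λ=-106.105011°, h=3450.113 m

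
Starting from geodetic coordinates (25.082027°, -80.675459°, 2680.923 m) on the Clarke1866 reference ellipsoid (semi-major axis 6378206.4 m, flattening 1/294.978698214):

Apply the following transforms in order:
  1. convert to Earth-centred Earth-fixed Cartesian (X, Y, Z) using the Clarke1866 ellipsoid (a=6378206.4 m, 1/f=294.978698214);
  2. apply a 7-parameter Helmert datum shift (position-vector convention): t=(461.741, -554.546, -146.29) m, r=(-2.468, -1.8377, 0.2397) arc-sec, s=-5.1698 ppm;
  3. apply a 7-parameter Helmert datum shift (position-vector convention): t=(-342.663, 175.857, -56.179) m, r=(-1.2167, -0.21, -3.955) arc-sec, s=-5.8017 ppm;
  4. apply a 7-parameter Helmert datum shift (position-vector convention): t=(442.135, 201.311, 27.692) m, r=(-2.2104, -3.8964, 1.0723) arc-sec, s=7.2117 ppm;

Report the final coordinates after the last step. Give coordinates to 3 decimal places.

X=937357.360 m, Y=-5706378.665 m, Z=2688294.737 m

start: φ=25.082027°, λ=-80.675459°, h=2680.923 m
→ ECEF (a=6378206.400, f=1/294.978698214): X=936950.2660, Y=-5706287.5582, Z=2688289.5277
→ Helmert 7p (PV): X=937389.8434, Y=-5706779.3492, Z=2688205.9640
→ Helmert 7p (PV): X=936929.5818, Y=-5706572.5001, Z=2688168.8057
→ Helmert 7p (PV): X=937357.3597, Y=-5706378.6648, Z=2688294.7369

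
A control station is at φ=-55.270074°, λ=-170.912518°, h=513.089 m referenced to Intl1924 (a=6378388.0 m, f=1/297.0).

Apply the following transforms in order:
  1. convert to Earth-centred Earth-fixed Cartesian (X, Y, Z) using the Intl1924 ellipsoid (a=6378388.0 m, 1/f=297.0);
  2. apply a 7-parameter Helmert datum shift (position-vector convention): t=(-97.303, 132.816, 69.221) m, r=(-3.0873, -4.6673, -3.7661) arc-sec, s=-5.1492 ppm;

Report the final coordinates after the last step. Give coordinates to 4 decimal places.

X=-3596647.7989 m, Y=-575164.9884 m, Z=-5219075.8898 m

start: φ=-55.270074°, λ=-170.912518°, h=513.089 m
→ ECEF (a=6378388.000, f=1/297.0): X=-3596676.6077, Y=-575288.3192, Z=-5219099.2116
→ Helmert 7p (PV): X=-3596647.7989, Y=-575164.9884, Z=-5219075.8898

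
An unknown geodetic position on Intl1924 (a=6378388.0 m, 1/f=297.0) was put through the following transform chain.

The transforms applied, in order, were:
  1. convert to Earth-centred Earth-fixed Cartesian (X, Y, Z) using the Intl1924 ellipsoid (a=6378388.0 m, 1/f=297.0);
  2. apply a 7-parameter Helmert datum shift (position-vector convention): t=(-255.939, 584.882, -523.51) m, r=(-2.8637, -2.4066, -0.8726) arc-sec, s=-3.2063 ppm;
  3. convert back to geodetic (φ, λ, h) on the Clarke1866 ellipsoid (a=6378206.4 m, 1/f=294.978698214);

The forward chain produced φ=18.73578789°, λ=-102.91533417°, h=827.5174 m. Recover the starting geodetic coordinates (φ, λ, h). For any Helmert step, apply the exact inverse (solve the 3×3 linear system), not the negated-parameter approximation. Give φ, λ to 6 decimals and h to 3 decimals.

φ=18.737345°, λ=-102.911208°, h=1305.021 m

start: φ=18.735788°, λ=-102.915334°, h=827.517 m
→ ECEF (a=6378206.400, f=1/294.978698214): X=-1350703.2593, Y=-5890235.6475, Z=2035818.7197
→ Helmert⁻¹: X=-1350402.9706, Y=-5890873.4011, Z=2036282.7282
→ geod (Bowring, a=6378388.000): φ=18.73734500°, λ=-102.91120800°, h=1305.0210 m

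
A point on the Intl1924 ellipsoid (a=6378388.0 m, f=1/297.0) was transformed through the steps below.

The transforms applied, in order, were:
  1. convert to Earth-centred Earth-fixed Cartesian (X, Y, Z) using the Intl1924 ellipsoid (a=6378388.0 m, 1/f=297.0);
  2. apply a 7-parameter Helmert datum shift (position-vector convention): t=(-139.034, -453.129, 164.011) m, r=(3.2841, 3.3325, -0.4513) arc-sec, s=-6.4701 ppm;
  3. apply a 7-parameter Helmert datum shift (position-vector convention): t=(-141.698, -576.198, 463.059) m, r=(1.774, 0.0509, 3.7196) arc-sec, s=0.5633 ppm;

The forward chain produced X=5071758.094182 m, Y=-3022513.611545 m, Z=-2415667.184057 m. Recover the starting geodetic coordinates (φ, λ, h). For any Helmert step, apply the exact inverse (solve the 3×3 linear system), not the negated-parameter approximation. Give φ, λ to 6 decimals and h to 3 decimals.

φ=-22.392362°, λ=-30.784052°, h=3883.584 m

start: X=5071758.0942, Y=-3022513.6115, Z=-2415667.1841 m
→ Helmert⁻¹: X=5071843.0344, Y=-3022047.9524, Z=-2416101.6391
→ Helmert⁻¹: X=5072060.5325, Y=-3021641.7455, Z=-2416151.2275
→ geod (Bowring, a=6378388.000): φ=-22.39236200°, λ=-30.78405200°, h=3883.5840 m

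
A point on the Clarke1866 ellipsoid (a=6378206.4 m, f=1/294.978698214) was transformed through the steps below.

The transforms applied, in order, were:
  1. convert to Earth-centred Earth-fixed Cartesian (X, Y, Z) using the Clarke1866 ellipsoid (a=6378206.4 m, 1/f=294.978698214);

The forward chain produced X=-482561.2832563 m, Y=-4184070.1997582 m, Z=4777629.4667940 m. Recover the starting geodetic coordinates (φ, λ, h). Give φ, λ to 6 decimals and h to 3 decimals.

φ=48.794482°, λ=-96.579025°, h=3057.559 m

start: X=-482561.2833, Y=-4184070.1998, Z=4777629.4668 m
→ geod (Bowring, a=6378206.400): φ=48.79448200°, λ=-96.57902500°, h=3057.5590 m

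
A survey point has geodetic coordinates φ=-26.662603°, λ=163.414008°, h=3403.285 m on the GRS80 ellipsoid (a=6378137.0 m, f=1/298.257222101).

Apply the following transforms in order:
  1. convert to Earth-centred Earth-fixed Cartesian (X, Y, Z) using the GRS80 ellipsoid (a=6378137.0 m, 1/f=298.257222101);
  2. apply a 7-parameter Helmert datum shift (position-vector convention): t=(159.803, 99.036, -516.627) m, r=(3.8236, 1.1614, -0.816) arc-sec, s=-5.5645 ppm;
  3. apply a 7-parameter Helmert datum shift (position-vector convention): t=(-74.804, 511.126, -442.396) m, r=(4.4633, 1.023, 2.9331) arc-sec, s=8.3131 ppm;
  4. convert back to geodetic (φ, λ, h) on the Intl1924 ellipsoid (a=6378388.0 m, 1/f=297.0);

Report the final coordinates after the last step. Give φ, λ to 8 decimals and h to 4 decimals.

start: φ=-26.662603°, λ=163.414008°, h=3403.285 m
→ ECEF (a=6378137.000, f=1/298.257222101): X=-5469355.1021, Y=1629029.6608, Z=-2846383.6910
→ Helmert 7p (PV): X=-5469174.4472, Y=1629194.0332, Z=-2846823.4859
→ Helmert 7p (PV): X=-5469332.0038, Y=1629702.5322, Z=-2847227.1685
→ geod (Bowring, a=6378388.000): φ=-26.66937381°, λ=163.40746751°, h=3701.0765 m

φ=-26.66937381°, λ=163.40746751°, h=3701.0765 m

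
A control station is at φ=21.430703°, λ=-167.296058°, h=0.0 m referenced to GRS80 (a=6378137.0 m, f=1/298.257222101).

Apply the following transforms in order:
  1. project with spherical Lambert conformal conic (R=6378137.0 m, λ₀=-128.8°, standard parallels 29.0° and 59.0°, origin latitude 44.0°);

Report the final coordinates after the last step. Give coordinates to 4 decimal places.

start: φ=21.430703°, λ=-167.296058°, h=0.000 m
→ lcc (R=6378137.0, λ₀=-128.8°): E=-4000966.0123, N=-1528560.9860

E=-4000966.0123 m, N=-1528560.9860 m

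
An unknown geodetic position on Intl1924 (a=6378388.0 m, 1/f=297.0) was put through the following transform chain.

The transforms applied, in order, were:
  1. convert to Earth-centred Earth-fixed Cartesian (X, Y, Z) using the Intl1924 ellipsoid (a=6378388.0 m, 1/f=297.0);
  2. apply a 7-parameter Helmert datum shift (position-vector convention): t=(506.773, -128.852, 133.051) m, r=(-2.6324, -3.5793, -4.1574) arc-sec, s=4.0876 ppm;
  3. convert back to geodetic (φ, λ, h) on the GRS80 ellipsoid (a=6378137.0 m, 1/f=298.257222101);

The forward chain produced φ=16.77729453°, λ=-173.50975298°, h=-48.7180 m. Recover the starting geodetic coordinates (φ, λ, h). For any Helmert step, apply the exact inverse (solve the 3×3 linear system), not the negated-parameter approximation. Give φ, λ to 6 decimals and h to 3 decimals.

start: φ=16.777295°, λ=-173.509753°, h=-48.718 m
→ ECEF (a=6378137.000, f=1/298.257222101): X=-6069154.6852, Y=-690446.3394, Z=1829235.9499
→ Helmert⁻¹: X=-6069590.9894, Y=-690460.3468, Z=1829191.9357
→ geod (Bowring, a=6378388.000): φ=16.77623400°, λ=-173.51008500°, h=111.7390 m

φ=16.776234°, λ=-173.510085°, h=111.739 m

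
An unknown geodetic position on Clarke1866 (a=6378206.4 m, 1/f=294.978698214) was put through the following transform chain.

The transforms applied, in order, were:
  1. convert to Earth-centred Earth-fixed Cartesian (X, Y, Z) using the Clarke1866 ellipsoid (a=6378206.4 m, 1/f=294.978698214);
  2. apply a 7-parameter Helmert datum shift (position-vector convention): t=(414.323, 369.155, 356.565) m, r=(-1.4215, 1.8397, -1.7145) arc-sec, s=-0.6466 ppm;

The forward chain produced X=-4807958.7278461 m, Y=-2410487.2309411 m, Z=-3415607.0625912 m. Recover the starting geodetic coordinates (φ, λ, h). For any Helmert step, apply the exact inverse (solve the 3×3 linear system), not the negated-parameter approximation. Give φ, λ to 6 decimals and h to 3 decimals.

φ=-32.595237°, λ=-153.371005°, h=-35.530 m

start: X=-4807958.7278, Y=-2410487.2309, Z=-3415607.0626 m
→ Helmert⁻¹: X=-4808325.6525, Y=-2410874.3703, Z=-3416025.3372
→ geod (Bowring, a=6378206.400): φ=-32.59523700°, λ=-153.37100500°, h=-35.5300 m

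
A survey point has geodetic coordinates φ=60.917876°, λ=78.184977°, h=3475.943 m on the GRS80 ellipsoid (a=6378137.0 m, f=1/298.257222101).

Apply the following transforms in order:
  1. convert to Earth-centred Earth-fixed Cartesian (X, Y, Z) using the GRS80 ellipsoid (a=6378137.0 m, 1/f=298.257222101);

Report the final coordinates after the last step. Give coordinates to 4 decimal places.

X=636744.0732 m, Y=3043934.6153 m, Z=5553938.1153 m

start: φ=60.917876°, λ=78.184977°, h=3475.943 m
→ ECEF (a=6378137.000, f=1/298.257222101): X=636744.0732, Y=3043934.6153, Z=5553938.1153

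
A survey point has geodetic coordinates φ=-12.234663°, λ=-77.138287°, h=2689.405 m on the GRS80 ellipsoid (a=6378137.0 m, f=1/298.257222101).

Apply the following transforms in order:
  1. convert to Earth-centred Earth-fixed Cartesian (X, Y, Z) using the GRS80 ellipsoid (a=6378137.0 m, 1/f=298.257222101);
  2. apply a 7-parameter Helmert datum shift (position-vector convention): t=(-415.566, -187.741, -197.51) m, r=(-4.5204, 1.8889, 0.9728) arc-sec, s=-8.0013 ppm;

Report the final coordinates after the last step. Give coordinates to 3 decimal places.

start: φ=-12.234663°, λ=-77.138287°, h=2689.405 m
→ ECEF (a=6378137.000, f=1/298.257222101): X=1388312.7737, Y=-6080360.0549, Z=-1343353.2425
→ Helmert 7p (PV): X=1387902.4739, Y=-6080522.0376, Z=-1343419.4643

X=1387902.474 m, Y=-6080522.038 m, Z=-1343419.464 m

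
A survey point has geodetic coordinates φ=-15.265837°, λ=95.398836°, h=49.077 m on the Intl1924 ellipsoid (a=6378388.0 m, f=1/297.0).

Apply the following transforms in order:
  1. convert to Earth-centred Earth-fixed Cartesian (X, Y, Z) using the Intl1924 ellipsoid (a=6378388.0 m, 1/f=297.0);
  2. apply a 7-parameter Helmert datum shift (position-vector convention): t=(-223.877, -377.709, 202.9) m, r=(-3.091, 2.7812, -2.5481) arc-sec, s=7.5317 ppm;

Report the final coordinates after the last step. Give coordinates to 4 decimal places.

X=-579268.9350 m, Y=6127152.7704 m, Z=-1668421.3328 m

start: φ=-15.265837°, λ=95.398836°, h=49.077 m
→ ECEF (a=6378388.000, f=1/297.0): X=-579093.8954, Y=6127502.1790, Z=-1668527.6493
→ Helmert 7p (PV): X=-579268.9350, Y=6127152.7704, Z=-1668421.3328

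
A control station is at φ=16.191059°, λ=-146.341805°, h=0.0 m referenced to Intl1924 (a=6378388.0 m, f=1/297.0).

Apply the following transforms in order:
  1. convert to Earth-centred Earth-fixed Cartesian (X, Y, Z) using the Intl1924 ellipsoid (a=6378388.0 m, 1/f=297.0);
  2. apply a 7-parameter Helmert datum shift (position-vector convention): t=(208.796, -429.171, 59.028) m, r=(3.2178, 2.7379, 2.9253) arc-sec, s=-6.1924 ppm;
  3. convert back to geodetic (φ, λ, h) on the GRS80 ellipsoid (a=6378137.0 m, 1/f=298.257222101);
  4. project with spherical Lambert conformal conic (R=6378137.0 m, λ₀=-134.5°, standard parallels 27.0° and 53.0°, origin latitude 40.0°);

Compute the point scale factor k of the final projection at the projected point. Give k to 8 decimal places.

1.05854440

start: φ=16.191059°, λ=-146.341805°, h=0.000 m
→ ECEF (a=6378388.000, f=1/297.0): X=-5099866.0064, Y=-3395814.3641, Z=1767062.9054
→ Helmert 7p (PV): X=-5099554.0146, Y=-3396322.4006, Z=1767125.7093
→ geod (Bowring, a=6378137.000): φ=16.19110787°, λ=-146.33623361°, h=282.4737 m
→ into lcc (λ₀=-134.5°): φ=16.19110787°, λ−λ₀=-11.83623361°
scale k = 1.05854440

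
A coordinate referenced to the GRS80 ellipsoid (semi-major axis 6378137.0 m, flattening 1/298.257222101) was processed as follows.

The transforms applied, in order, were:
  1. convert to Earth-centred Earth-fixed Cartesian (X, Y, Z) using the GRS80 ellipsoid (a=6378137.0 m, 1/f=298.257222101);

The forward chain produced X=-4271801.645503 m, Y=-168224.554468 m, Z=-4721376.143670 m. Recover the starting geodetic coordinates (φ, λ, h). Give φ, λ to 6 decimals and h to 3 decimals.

start: X=-4271801.6455, Y=-168224.5545, Z=-4721376.1437 m
→ geod (Bowring, a=6378137.000): φ=-48.03110900°, λ=-177.74484400°, h=2940.0750 m

φ=-48.031109°, λ=-177.744844°, h=2940.075 m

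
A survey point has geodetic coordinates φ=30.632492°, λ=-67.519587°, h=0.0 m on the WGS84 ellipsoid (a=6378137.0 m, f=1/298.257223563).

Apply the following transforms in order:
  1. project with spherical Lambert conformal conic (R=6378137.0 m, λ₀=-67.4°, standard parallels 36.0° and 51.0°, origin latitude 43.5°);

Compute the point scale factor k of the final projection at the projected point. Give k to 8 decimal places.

start: φ=30.632492°, λ=-67.519587°, h=0.000 m
→ into lcc (λ₀=-67.4°): φ=30.63249200°, λ−λ₀=-0.11958700°
scale k = 1.01592976

1.01592976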